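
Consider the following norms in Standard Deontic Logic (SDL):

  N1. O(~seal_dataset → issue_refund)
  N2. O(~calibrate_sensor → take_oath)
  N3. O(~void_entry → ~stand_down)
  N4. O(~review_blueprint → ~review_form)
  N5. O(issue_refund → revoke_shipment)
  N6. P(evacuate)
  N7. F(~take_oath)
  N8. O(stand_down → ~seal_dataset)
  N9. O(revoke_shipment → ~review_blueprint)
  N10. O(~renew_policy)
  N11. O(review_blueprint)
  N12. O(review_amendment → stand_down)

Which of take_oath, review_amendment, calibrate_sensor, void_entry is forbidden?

Premise 11 states O(review_blueprint) outright.
The contrapositive of premise 9 (O(revoke_shipment → ~review_blueprint)) is O(review_blueprint → ~revoke_shipment), and O(review_blueprint) is already established, so O(~revoke_shipment).
The contrapositive of premise 5 (O(issue_refund → revoke_shipment)) is O(~revoke_shipment → ~issue_refund), and O(~revoke_shipment) is already established, so O(~issue_refund).
Premise 1 is O(~seal_dataset → issue_refund); contrapositively O(~issue_refund → seal_dataset). Since O(~issue_refund) holds, K gives O(seal_dataset).
Premise 8 is O(stand_down → ~seal_dataset); contrapositively O(seal_dataset → ~stand_down). Since O(seal_dataset) holds, K gives O(~stand_down).
Premise 12, O(review_amendment → stand_down), contraposes to O(~stand_down → ~review_amendment); with O(~stand_down) we get O(~review_amendment).
So O(~review_amendment) holds, i.e. review_amendment is forbidden. None of the other listed options is forbidden under the premises.

review_amendment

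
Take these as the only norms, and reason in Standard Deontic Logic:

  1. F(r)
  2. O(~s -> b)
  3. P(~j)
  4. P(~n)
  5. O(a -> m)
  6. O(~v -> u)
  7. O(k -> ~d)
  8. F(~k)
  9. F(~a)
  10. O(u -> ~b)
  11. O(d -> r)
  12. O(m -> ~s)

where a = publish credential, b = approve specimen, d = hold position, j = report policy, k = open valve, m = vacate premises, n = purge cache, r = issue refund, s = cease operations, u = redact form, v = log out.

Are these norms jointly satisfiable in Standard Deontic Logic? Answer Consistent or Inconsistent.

Premise 11 is O(d -> r), but O(d) is not derivable from the premises, so it does not yield O(r).
So O(r) is not derivable, and the apparent clash with O(~r) does not arise.
A world satisfying every obligation exists (e.g. a=true, b=true, d=false, j=false, k=true, m=true, n=false, r=false, s=false, u=false, v=true); no atom is both obligatory and forbidden, so the set is consistent.

Consistent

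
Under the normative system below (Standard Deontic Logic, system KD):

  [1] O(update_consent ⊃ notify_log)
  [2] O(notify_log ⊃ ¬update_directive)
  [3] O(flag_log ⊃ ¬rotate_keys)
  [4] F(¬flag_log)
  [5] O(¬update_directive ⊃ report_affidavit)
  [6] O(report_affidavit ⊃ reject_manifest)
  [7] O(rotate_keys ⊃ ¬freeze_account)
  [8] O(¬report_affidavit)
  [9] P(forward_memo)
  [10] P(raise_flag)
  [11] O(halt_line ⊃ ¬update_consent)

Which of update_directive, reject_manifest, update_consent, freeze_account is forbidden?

Premise 8 gives O(¬report_affidavit).
The contrapositive of premise 5 (O(¬update_directive ⊃ report_affidavit)) is O(¬report_affidavit ⊃ update_directive), and O(¬report_affidavit) is already established, so O(update_directive).
Premise 2, O(notify_log ⊃ ¬update_directive), contraposes to O(update_directive ⊃ ¬notify_log); with O(update_directive) we get O(¬notify_log).
Premise 1, O(update_consent ⊃ notify_log), contraposes to O(¬notify_log ⊃ ¬update_consent); with O(¬notify_log) we get O(¬update_consent).
So O(¬update_consent) holds, i.e. update_consent is forbidden. None of the other listed options is forbidden under the premises.

update_consent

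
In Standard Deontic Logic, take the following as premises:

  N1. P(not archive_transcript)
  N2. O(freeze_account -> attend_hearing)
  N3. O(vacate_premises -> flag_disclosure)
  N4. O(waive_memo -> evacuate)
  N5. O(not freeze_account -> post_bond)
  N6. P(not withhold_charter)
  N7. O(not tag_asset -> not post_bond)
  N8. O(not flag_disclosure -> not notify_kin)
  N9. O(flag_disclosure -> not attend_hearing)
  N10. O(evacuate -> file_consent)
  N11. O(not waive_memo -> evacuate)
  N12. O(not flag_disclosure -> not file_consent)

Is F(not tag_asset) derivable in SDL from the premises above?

Premises 4 and 11 cover both cases: O(waive_memo -> evacuate) and O(not waive_memo -> evacuate). Since waive_memo ∨ not waive_memo is a tautology, O(evacuate) follows.
Premise 10 is O(evacuate -> file_consent); since O(evacuate), deontic closure gives O(file_consent).
The contrapositive of premise 12 (O(not flag_disclosure -> not file_consent)) is O(file_consent -> flag_disclosure), and O(file_consent) is already established, so O(flag_disclosure).
Premise 9 is O(flag_disclosure -> not attend_hearing); since O(flag_disclosure), deontic closure gives O(not attend_hearing).
The contrapositive of premise 2 (O(freeze_account -> attend_hearing)) is O(not attend_hearing -> not freeze_account), and O(not attend_hearing) is already established, so O(not freeze_account).
From O(not freeze_account) and premise 5, O(not freeze_account -> post_bond), we obtain O(post_bond).
Premise 7, O(not tag_asset -> not post_bond), contraposes to O(post_bond -> tag_asset); with O(post_bond) we get O(tag_asset).
Premises 1, 3, 6, 8 do not contribute to this derivation.
So O(tag_asset) holds, i.e. F(not tag_asset). The claim follows.

Yes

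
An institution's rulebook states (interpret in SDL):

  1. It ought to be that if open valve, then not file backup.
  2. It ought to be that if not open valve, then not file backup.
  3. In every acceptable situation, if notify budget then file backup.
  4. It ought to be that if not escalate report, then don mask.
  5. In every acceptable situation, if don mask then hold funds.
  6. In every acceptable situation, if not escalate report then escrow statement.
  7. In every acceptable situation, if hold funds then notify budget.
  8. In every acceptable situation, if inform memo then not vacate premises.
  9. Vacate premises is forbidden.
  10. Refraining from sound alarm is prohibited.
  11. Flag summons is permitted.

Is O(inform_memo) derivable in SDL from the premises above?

No

Premise 8 is O(inform_memo → ¬vacate_premises); even if O(¬vacate_premises) held, inferring O(inform_memo) would be affirming the consequent — invalid.
No other premise forces O(inform_memo). An ideal world satisfying every premise can still have inform_memo false, so O(inform_memo) is not derivable.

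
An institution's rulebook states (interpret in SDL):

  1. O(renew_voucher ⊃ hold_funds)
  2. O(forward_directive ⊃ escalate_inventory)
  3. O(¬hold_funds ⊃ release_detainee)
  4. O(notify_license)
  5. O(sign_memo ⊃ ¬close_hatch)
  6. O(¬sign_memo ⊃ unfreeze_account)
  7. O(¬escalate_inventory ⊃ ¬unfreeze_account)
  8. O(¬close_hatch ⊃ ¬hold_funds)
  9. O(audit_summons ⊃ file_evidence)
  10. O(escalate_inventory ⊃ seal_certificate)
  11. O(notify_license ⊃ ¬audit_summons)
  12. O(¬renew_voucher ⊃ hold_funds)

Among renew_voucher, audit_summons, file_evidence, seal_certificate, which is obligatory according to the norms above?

Premises 12 and 1 cover both cases: O(¬renew_voucher ⊃ hold_funds) and O(renew_voucher ⊃ hold_funds). Since ¬renew_voucher ∨ renew_voucher is a tautology, O(hold_funds) follows.
The contrapositive of premise 8 (O(¬close_hatch ⊃ ¬hold_funds)) is O(hold_funds ⊃ close_hatch), and O(hold_funds) is already established, so O(close_hatch).
Premise 5 is O(sign_memo ⊃ ¬close_hatch); contrapositively O(close_hatch ⊃ ¬sign_memo). Since O(close_hatch) holds, K gives O(¬sign_memo).
From O(¬sign_memo) and premise 6, O(¬sign_memo ⊃ unfreeze_account), we obtain O(unfreeze_account).
The contrapositive of premise 7 (O(¬escalate_inventory ⊃ ¬unfreeze_account)) is O(unfreeze_account ⊃ escalate_inventory), and O(unfreeze_account) is already established, so O(escalate_inventory).
Applying K to premise 10 (O(escalate_inventory ⊃ seal_certificate)) and O(escalate_inventory) yields O(seal_certificate).
So O(seal_certificate) holds — seal_certificate is obligatory. None of the other listed options is made obligatory by any chain of premises.

seal_certificate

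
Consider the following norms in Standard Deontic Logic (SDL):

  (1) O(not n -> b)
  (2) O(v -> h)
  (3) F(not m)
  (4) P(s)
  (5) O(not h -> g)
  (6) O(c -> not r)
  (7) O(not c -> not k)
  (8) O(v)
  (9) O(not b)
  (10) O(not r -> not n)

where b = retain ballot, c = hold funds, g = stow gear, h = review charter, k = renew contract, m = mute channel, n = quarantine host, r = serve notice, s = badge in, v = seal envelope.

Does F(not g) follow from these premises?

No

Premise 5 is O(not h -> g), but O(not h) is not derivable from the premises, so it does not yield O(g).
No other premise forces O(g). An ideal world satisfying every premise can still have not g true, so F(not g) is not derivable.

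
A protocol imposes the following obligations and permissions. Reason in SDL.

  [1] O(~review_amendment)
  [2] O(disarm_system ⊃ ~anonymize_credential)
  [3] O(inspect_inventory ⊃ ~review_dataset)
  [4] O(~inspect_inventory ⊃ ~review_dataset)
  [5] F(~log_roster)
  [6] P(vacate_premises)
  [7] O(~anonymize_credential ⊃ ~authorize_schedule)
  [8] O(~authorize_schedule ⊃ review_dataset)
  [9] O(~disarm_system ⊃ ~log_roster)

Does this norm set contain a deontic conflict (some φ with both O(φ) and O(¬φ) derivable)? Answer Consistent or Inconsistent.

Inconsistent

Premises 4 and 3 cover both cases: O(~inspect_inventory ⊃ ~review_dataset) and O(inspect_inventory ⊃ ~review_dataset). Since ~inspect_inventory ∨ inspect_inventory is a tautology, O(~review_dataset) follows.
Premise 8, O(~authorize_schedule ⊃ review_dataset), contraposes to O(~review_dataset ⊃ authorize_schedule); with O(~review_dataset) we get O(authorize_schedule).
Premise 7 is O(~anonymize_credential ⊃ ~authorize_schedule); contrapositively O(authorize_schedule ⊃ anonymize_credential). Since O(authorize_schedule) holds, K gives O(anonymize_credential).
The contrapositive of premise 2 (O(disarm_system ⊃ ~anonymize_credential)) is O(anonymize_credential ⊃ ~disarm_system), and O(anonymize_credential) is already established, so O(~disarm_system).
From O(~disarm_system) and premise 9, O(~disarm_system ⊃ ~log_roster), we obtain O(~log_roster).
However, F(~log_roster) at premise 5 amounts to O(log_roster).
We now have both O(~log_roster) and O(log_roster) — log_roster is simultaneously obligatory and forbidden, violating the D-axiom.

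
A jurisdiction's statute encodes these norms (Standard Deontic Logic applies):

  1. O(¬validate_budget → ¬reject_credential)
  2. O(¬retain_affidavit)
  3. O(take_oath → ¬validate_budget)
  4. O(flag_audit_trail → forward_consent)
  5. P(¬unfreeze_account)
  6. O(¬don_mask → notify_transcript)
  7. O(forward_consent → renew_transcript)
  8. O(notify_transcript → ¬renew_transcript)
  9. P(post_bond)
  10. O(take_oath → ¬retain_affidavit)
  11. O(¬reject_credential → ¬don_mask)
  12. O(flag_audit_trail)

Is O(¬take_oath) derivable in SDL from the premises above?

Premise 12 states O(flag_audit_trail) outright.
Applying K to premise 4 (O(flag_audit_trail → forward_consent)) and O(flag_audit_trail) yields O(forward_consent).
Premise 7 is O(forward_consent → renew_transcript); since O(forward_consent), deontic closure gives O(renew_transcript).
The contrapositive of premise 8 (O(notify_transcript → ¬renew_transcript)) is O(renew_transcript → ¬notify_transcript), and O(renew_transcript) is already established, so O(¬notify_transcript).
Premise 6, O(¬don_mask → notify_transcript), contraposes to O(¬notify_transcript → don_mask); with O(¬notify_transcript) we get O(don_mask).
Premise 11, O(¬reject_credential → ¬don_mask), contraposes to O(don_mask → reject_credential); with O(don_mask) we get O(reject_credential).
Premise 1 is O(¬validate_budget → ¬reject_credential); contrapositively O(reject_credential → validate_budget). Since O(reject_credential) holds, K gives O(validate_budget).
The contrapositive of premise 3 (O(take_oath → ¬validate_budget)) is O(validate_budget → ¬take_oath), and O(validate_budget) is already established, so O(¬take_oath).
Premises 2, 5, 9, 10 do not contribute to this derivation.
So O(¬take_oath) follows.

Yes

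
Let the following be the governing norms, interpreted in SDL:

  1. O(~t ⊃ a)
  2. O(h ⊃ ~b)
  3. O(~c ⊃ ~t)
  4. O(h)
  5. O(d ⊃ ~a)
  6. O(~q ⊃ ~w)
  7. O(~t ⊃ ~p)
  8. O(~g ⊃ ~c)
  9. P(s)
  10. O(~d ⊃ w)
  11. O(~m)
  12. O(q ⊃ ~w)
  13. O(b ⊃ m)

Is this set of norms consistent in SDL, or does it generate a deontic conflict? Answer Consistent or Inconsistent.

Premise 13 is O(b ⊃ m), but O(b) is not derivable from the premises, so it does not yield O(m).
So O(m) is not derivable, and the apparent clash with O(~m) does not arise.
A world satisfying every obligation exists (e.g. a=false, b=false, c=true, d=true, g=true, h=true, m=false, p=false, q=false, s=false, t=true, w=false); no atom is both obligatory and forbidden, so the set is consistent.

Consistent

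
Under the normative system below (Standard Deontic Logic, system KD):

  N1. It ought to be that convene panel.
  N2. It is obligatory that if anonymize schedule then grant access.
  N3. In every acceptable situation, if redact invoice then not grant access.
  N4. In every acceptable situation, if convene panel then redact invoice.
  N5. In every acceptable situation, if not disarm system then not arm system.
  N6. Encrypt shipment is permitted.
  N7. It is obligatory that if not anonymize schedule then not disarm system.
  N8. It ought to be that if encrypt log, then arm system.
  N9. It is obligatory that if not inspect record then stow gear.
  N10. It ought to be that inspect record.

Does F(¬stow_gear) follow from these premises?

Premise 9 is O(¬inspect_record → stow_gear), but O(¬inspect_record) is not derivable from the premises, so it does not yield O(stow_gear).
No other premise forces O(stow_gear). An ideal world satisfying every premise can still have ¬stow_gear true, so F(¬stow_gear) is not derivable.

No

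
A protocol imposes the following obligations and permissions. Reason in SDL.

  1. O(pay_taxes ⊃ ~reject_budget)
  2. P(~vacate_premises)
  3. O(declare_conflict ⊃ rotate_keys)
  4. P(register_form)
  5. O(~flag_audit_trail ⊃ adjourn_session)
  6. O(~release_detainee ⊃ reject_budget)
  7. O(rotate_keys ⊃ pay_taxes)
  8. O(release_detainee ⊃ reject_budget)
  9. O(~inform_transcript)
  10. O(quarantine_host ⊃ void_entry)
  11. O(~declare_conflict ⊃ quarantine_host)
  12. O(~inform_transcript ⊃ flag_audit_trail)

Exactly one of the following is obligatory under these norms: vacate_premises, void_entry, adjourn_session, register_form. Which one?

Premises 8 and 6 are O(release_detainee ⊃ reject_budget) and O(~release_detainee ⊃ reject_budget); every ideal world satisfies release_detainee or ~release_detainee, so in either case reject_budget holds — hence O(reject_budget).
Premise 1, O(pay_taxes ⊃ ~reject_budget), contraposes to O(reject_budget ⊃ ~pay_taxes); with O(reject_budget) we get O(~pay_taxes).
Premise 7 is O(rotate_keys ⊃ pay_taxes); contrapositively O(~pay_taxes ⊃ ~rotate_keys). Since O(~pay_taxes) holds, K gives O(~rotate_keys).
Premise 3 is O(declare_conflict ⊃ rotate_keys); contrapositively O(~rotate_keys ⊃ ~declare_conflict). Since O(~rotate_keys) holds, K gives O(~declare_conflict).
From O(~declare_conflict) and premise 11, O(~declare_conflict ⊃ quarantine_host), we obtain O(quarantine_host).
From O(quarantine_host) and premise 10, O(quarantine_host ⊃ void_entry), we obtain O(void_entry).
So O(void_entry) holds — void_entry is obligatory. None of the other listed options is made obligatory by any chain of premises.

void_entry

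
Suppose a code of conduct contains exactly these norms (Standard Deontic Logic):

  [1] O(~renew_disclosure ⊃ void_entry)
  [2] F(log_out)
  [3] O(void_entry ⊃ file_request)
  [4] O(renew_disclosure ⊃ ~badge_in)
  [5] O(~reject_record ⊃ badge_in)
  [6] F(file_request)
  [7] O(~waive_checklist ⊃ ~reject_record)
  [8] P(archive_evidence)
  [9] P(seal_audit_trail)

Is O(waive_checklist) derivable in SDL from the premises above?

Yes

Premise 6 is F(file_request), i.e. O(~file_request).
Premise 3, O(void_entry ⊃ file_request), contraposes to O(~file_request ⊃ ~void_entry); with O(~file_request) we get O(~void_entry).
Premise 1 is O(~renew_disclosure ⊃ void_entry); contrapositively O(~void_entry ⊃ renew_disclosure). Since O(~void_entry) holds, K gives O(renew_disclosure).
With premise 4, O(renew_disclosure ⊃ ~badge_in), the K-axiom yields O(~badge_in).
Premise 5, O(~reject_record ⊃ badge_in), contraposes to O(~badge_in ⊃ reject_record); with O(~badge_in) we get O(reject_record).
The contrapositive of premise 7 (O(~waive_checklist ⊃ ~reject_record)) is O(reject_record ⊃ waive_checklist), and O(reject_record) is already established, so O(waive_checklist).
Premises 2, 8, 9 do not contribute to this derivation.
So O(waive_checklist) follows.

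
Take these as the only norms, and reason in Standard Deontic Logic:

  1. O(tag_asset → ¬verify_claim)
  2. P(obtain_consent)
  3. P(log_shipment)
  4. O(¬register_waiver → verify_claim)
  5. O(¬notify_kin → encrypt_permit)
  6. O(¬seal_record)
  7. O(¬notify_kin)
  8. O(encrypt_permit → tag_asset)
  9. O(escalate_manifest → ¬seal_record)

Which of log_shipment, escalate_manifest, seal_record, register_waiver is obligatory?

Premise 7 states O(¬notify_kin) outright.
With premise 5, O(¬notify_kin → encrypt_permit), the K-axiom yields O(encrypt_permit).
From O(encrypt_permit) and premise 8, O(encrypt_permit → tag_asset), we obtain O(tag_asset).
Premise 1 is O(tag_asset → ¬verify_claim); since O(tag_asset), deontic closure gives O(¬verify_claim).
Premise 4 is O(¬register_waiver → verify_claim); contrapositively O(¬verify_claim → register_waiver). Since O(¬verify_claim) holds, K gives O(register_waiver).
So O(register_waiver) holds — register_waiver is obligatory. None of the other listed options is made obligatory by any chain of premises.

register_waiver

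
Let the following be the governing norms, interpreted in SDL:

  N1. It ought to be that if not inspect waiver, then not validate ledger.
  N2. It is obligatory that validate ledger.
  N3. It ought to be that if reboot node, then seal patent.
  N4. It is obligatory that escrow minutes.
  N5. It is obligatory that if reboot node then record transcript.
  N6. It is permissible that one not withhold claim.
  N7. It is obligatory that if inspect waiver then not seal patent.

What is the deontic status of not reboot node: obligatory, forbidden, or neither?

Premise 2 states O(validate_ledger) outright.
Premise 1 is O(¬inspect_waiver → ¬validate_ledger); contrapositively O(validate_ledger → inspect_waiver). Since O(validate_ledger) holds, K gives O(inspect_waiver).
Applying K to premise 7 (O(inspect_waiver → ¬seal_patent)) and O(inspect_waiver) yields O(¬seal_patent).
Premise 3 is O(reboot_node → seal_patent); contrapositively O(¬seal_patent → ¬reboot_node). Since O(¬seal_patent) holds, K gives O(¬reboot_node).
Premises 4, 5, 6 do not contribute to this derivation.
Hence ¬reboot_node is obligatory.

Obligatory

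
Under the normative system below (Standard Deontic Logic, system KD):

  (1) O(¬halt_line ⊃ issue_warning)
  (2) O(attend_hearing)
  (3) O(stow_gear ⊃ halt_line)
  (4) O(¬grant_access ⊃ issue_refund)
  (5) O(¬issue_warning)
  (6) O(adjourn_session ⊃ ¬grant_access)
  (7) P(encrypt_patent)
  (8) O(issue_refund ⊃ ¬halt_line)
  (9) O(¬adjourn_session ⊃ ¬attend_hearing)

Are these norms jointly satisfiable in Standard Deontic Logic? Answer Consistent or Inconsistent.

From premise 5 we have O(¬issue_warning).
Premise 1 is O(¬halt_line ⊃ issue_warning); contrapositively O(¬issue_warning ⊃ halt_line). Since O(¬issue_warning) holds, K gives O(halt_line).
The contrapositive of premise 8 (O(issue_refund ⊃ ¬halt_line)) is O(halt_line ⊃ ¬issue_refund), and O(halt_line) is already established, so O(¬issue_refund).
Premise 4, O(¬grant_access ⊃ issue_refund), contraposes to O(¬issue_refund ⊃ grant_access); with O(¬issue_refund) we get O(grant_access).
The contrapositive of premise 6 (O(adjourn_session ⊃ ¬grant_access)) is O(grant_access ⊃ ¬adjourn_session), and O(grant_access) is already established, so O(¬adjourn_session).
With premise 9, O(¬adjourn_session ⊃ ¬attend_hearing), the K-axiom yields O(¬attend_hearing).
But premise 2 directly asserts O(attend_hearing).
We now have both O(¬attend_hearing) and O(attend_hearing) — attend_hearing is simultaneously obligatory and forbidden, violating the D-axiom.

Inconsistent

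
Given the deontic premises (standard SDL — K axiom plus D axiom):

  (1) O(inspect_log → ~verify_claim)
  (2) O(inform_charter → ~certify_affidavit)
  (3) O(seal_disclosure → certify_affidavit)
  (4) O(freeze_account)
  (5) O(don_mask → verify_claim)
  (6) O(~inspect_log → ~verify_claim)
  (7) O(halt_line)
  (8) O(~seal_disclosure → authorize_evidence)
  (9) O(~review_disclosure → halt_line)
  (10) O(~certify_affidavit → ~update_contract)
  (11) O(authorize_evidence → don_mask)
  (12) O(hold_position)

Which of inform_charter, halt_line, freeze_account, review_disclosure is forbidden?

inform_charter

By case analysis on inspect_log: premise 1 gives O(inspect_log → ~verify_claim) and premise 6 gives O(~inspect_log → ~verify_claim), so O(~verify_claim) either way.
The contrapositive of premise 5 (O(don_mask → verify_claim)) is O(~verify_claim → ~don_mask), and O(~verify_claim) is already established, so O(~don_mask).
The contrapositive of premise 11 (O(authorize_evidence → don_mask)) is O(~don_mask → ~authorize_evidence), and O(~don_mask) is already established, so O(~authorize_evidence).
Premise 8 is O(~seal_disclosure → authorize_evidence); contrapositively O(~authorize_evidence → seal_disclosure). Since O(~authorize_evidence) holds, K gives O(seal_disclosure).
With premise 3, O(seal_disclosure → certify_affidavit), the K-axiom yields O(certify_affidavit).
The contrapositive of premise 2 (O(inform_charter → ~certify_affidavit)) is O(certify_affidavit → ~inform_charter), and O(certify_affidavit) is already established, so O(~inform_charter).
So O(~inform_charter) holds, i.e. inform_charter is forbidden. None of the other listed options is forbidden under the premises.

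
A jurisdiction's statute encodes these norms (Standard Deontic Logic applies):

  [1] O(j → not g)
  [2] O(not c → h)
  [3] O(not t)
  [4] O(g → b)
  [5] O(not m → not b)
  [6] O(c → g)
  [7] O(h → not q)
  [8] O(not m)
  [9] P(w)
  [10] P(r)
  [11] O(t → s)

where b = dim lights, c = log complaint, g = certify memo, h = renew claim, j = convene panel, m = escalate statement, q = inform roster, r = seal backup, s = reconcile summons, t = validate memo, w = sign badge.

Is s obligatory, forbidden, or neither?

Premise 11 is O(t → s), but O(t) is not derivable from the premises, so it does not yield O(s).
No premise or chain of K-axiom applications forces O(s), and none forces O(not s). So s is neither obligatory nor forbidden under these norms.

Neither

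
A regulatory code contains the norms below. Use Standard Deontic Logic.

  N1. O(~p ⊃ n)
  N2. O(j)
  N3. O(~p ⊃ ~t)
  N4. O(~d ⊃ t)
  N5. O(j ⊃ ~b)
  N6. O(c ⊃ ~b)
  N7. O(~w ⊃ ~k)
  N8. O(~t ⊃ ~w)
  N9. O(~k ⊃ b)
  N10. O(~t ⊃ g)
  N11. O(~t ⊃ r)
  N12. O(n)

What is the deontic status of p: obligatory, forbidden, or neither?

From premise 2 we have O(j).
Applying K to premise 5 (O(j ⊃ ~b)) and O(j) yields O(~b).
The contrapositive of premise 9 (O(~k ⊃ b)) is O(~b ⊃ k), and O(~b) is already established, so O(k).
The contrapositive of premise 7 (O(~w ⊃ ~k)) is O(k ⊃ w), and O(k) is already established, so O(w).
Premise 8 is O(~t ⊃ ~w); contrapositively O(w ⊃ t). Since O(w) holds, K gives O(t).
Premise 3, O(~p ⊃ ~t), contraposes to O(t ⊃ p); with O(t) we get O(p).
Premises 1, 4, 6, 10, 11, 12 do not contribute to this derivation.
Hence p is obligatory.

Obligatory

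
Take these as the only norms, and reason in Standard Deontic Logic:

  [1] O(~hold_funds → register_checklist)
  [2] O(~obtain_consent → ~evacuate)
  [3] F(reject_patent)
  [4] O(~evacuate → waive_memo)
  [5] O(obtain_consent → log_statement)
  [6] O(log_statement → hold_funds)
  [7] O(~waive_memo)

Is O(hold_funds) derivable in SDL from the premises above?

Premise 7 states O(~waive_memo) outright.
The contrapositive of premise 4 (O(~evacuate → waive_memo)) is O(~waive_memo → evacuate), and O(~waive_memo) is already established, so O(evacuate).
Premise 2 is O(~obtain_consent → ~evacuate); contrapositively O(evacuate → obtain_consent). Since O(evacuate) holds, K gives O(obtain_consent).
Applying K to premise 5 (O(obtain_consent → log_statement)) and O(obtain_consent) yields O(log_statement).
With premise 6, O(log_statement → hold_funds), the K-axiom yields O(hold_funds).
Premises 1, 3 do not contribute to this derivation.
So O(hold_funds) follows.

Yes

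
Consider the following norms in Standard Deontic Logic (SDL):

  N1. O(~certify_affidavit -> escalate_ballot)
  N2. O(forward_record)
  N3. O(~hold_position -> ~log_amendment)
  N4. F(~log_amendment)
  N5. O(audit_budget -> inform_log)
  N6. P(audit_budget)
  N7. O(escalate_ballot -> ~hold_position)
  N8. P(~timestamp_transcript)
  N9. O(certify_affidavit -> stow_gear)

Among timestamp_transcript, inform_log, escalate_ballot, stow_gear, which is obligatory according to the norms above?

Premise 4 is F(~log_amendment), i.e. O(log_amendment).
Premise 3 is O(~hold_position -> ~log_amendment); contrapositively O(log_amendment -> hold_position). Since O(log_amendment) holds, K gives O(hold_position).
Premise 7, O(escalate_ballot -> ~hold_position), contraposes to O(hold_position -> ~escalate_ballot); with O(hold_position) we get O(~escalate_ballot).
The contrapositive of premise 1 (O(~certify_affidavit -> escalate_ballot)) is O(~escalate_ballot -> certify_affidavit), and O(~escalate_ballot) is already established, so O(certify_affidavit).
Applying K to premise 9 (O(certify_affidavit -> stow_gear)) and O(certify_affidavit) yields O(stow_gear).
So O(stow_gear) holds — stow_gear is obligatory. None of the other listed options is made obligatory by any chain of premises.

stow_gear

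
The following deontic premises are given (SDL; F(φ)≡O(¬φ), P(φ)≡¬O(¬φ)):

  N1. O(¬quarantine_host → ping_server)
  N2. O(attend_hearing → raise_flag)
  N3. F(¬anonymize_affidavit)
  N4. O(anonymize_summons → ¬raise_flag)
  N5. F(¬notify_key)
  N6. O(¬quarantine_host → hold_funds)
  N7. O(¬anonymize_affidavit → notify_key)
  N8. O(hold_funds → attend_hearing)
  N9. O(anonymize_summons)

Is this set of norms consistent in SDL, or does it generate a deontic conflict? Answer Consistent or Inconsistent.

Premise 7 is O(¬anonymize_affidavit → notify_key); even if O(notify_key) held, inferring O(¬anonymize_affidavit) would be affirming the consequent — invalid.
So O(¬anonymize_affidavit) is not derivable, and the apparent clash with O(anonymize_affidavit) does not arise.
A world satisfying every obligation exists (e.g. anonymize_affidavit=true, anonymize_summons=true, attend_hearing=false, hold_funds=false, notify_key=true, ping_server=false, quarantine_host=true, raise_flag=false); no atom is both obligatory and forbidden, so the set is consistent.

Consistent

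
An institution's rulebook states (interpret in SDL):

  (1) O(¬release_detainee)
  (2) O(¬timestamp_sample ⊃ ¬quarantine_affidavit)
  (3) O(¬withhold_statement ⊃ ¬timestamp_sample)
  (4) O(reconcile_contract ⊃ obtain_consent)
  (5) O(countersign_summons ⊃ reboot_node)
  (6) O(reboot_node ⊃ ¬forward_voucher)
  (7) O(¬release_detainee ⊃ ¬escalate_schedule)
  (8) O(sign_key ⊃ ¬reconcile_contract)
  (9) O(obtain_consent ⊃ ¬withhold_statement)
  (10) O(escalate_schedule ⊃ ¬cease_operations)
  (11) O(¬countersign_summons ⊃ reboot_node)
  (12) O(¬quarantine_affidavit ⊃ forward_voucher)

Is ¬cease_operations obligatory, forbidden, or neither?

Premise 10 is O(escalate_schedule ⊃ ¬cease_operations), but O(escalate_schedule) is not derivable from the premises, so it does not yield O(¬cease_operations).
No premise or chain of K-axiom applications forces O(¬cease_operations), and none forces O(cease_operations). So ¬cease_operations is neither obligatory nor forbidden under these norms.

Neither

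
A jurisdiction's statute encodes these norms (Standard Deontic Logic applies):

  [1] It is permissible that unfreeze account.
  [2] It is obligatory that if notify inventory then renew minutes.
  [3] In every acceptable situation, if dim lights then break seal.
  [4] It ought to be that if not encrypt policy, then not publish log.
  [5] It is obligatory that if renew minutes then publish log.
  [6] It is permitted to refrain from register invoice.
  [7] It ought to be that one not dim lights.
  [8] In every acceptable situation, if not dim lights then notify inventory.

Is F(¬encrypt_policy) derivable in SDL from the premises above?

Yes

From premise 7 we have O(¬dim_lights).
Premise 8 is O(¬dim_lights → notify_inventory); since O(¬dim_lights), deontic closure gives O(notify_inventory).
Applying K to premise 2 (O(notify_inventory → renew_minutes)) and O(notify_inventory) yields O(renew_minutes).
Applying K to premise 5 (O(renew_minutes → publish_log)) and O(renew_minutes) yields O(publish_log).
The contrapositive of premise 4 (O(¬encrypt_policy → ¬publish_log)) is O(publish_log → encrypt_policy), and O(publish_log) is already established, so O(encrypt_policy).
Premises 1, 3, 6 do not contribute to this derivation.
So O(encrypt_policy) holds, i.e. F(¬encrypt_policy). The claim follows.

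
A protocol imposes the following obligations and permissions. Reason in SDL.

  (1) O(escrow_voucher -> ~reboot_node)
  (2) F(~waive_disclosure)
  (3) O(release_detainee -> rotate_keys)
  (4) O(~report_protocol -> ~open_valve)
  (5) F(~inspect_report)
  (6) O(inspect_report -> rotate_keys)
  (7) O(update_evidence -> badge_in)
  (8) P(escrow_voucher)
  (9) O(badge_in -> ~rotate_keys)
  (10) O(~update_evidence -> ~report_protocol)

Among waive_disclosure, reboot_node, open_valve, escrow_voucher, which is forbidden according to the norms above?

Premise 5 is F(~inspect_report), i.e. O(inspect_report).
From O(inspect_report) and premise 6, O(inspect_report -> rotate_keys), we obtain O(rotate_keys).
Premise 9 is O(badge_in -> ~rotate_keys); contrapositively O(rotate_keys -> ~badge_in). Since O(rotate_keys) holds, K gives O(~badge_in).
Premise 7, O(update_evidence -> badge_in), contraposes to O(~badge_in -> ~update_evidence); with O(~badge_in) we get O(~update_evidence).
Applying K to premise 10 (O(~update_evidence -> ~report_protocol)) and O(~update_evidence) yields O(~report_protocol).
Applying K to premise 4 (O(~report_protocol -> ~open_valve)) and O(~report_protocol) yields O(~open_valve).
So O(~open_valve) holds, i.e. open_valve is forbidden. None of the other listed options is forbidden under the premises.

open_valve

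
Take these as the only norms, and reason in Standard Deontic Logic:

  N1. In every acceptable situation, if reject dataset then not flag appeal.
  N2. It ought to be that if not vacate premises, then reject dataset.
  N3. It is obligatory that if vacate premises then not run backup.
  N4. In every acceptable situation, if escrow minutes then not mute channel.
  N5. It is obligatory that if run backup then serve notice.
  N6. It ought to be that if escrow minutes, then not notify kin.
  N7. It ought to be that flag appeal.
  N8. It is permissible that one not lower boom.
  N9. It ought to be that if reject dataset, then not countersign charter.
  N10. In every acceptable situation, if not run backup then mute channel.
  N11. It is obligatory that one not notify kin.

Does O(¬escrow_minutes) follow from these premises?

Premise 7 gives O(flag_appeal).
Premise 1, O(reject_dataset → ¬flag_appeal), contraposes to O(flag_appeal → ¬reject_dataset); with O(flag_appeal) we get O(¬reject_dataset).
Premise 2, O(¬vacate_premises → reject_dataset), contraposes to O(¬reject_dataset → vacate_premises); with O(¬reject_dataset) we get O(vacate_premises).
From O(vacate_premises) and premise 3, O(vacate_premises → ¬run_backup), we obtain O(¬run_backup).
From O(¬run_backup) and premise 10, O(¬run_backup → mute_channel), we obtain O(mute_channel).
Premise 4 is O(escrow_minutes → ¬mute_channel); contrapositively O(mute_channel → ¬escrow_minutes). Since O(mute_channel) holds, K gives O(¬escrow_minutes).
Premises 5, 6, 8, 9, 11 do not contribute to this derivation.
So O(¬escrow_minutes) follows.

Yes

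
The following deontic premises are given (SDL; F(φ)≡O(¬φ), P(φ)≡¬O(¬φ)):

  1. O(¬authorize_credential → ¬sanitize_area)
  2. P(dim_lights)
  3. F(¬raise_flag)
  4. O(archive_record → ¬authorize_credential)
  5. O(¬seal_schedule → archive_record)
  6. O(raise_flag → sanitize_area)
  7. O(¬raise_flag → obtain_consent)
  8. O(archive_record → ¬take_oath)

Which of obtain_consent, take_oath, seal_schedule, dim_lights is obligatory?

Premise 3, F(¬raise_flag), is equivalent to O(raise_flag).
Premise 6 is O(raise_flag → sanitize_area); since O(raise_flag), deontic closure gives O(sanitize_area).
The contrapositive of premise 1 (O(¬authorize_credential → ¬sanitize_area)) is O(sanitize_area → authorize_credential), and O(sanitize_area) is already established, so O(authorize_credential).
Premise 4, O(archive_record → ¬authorize_credential), contraposes to O(authorize_credential → ¬archive_record); with O(authorize_credential) we get O(¬archive_record).
Premise 5, O(¬seal_schedule → archive_record), contraposes to O(¬archive_record → seal_schedule); with O(¬archive_record) we get O(seal_schedule).
So O(seal_schedule) holds — seal_schedule is obligatory. None of the other listed options is made obligatory by any chain of premises.

seal_schedule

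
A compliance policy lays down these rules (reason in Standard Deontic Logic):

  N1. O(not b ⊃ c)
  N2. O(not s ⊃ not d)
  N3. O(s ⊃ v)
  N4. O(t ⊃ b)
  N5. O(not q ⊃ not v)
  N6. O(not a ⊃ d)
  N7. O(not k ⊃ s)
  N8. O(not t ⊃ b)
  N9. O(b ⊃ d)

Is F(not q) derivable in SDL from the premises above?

Yes

By case analysis on t: premise 4 gives O(t ⊃ b) and premise 8 gives O(not t ⊃ b), so O(b) either way.
Applying K to premise 9 (O(b ⊃ d)) and O(b) yields O(d).
The contrapositive of premise 2 (O(not s ⊃ not d)) is O(d ⊃ s), and O(d) is already established, so O(s).
With premise 3, O(s ⊃ v), the K-axiom yields O(v).
Premise 5, O(not q ⊃ not v), contraposes to O(v ⊃ q); with O(v) we get O(q).
Premises 1, 6, 7 do not contribute to this derivation.
So O(q) holds, i.e. F(not q). The claim follows.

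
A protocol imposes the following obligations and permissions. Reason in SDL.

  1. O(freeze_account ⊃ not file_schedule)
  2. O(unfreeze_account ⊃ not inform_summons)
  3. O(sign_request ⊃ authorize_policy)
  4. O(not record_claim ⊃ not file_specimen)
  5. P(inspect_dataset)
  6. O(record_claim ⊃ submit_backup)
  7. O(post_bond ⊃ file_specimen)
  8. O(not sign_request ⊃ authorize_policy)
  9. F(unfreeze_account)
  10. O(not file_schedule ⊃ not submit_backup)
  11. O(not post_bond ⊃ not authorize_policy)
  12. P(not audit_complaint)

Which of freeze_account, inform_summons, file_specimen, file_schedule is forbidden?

Premises 3 and 8 are O(sign_request ⊃ authorize_policy) and O(not sign_request ⊃ authorize_policy); every ideal world satisfies sign_request or not sign_request, so in either case authorize_policy holds — hence O(authorize_policy).
Premise 11 is O(not post_bond ⊃ not authorize_policy); contrapositively O(authorize_policy ⊃ post_bond). Since O(authorize_policy) holds, K gives O(post_bond).
Applying K to premise 7 (O(post_bond ⊃ file_specimen)) and O(post_bond) yields O(file_specimen).
Premise 4, O(not record_claim ⊃ not file_specimen), contraposes to O(file_specimen ⊃ record_claim); with O(file_specimen) we get O(record_claim).
From O(record_claim) and premise 6, O(record_claim ⊃ submit_backup), we obtain O(submit_backup).
Premise 10, O(not file_schedule ⊃ not submit_backup), contraposes to O(submit_backup ⊃ file_schedule); with O(submit_backup) we get O(file_schedule).
Premise 1, O(freeze_account ⊃ not file_schedule), contraposes to O(file_schedule ⊃ not freeze_account); with O(file_schedule) we get O(not freeze_account).
So O(not freeze_account) holds, i.e. freeze_account is forbidden. None of the other listed options is forbidden under the premises.

freeze_account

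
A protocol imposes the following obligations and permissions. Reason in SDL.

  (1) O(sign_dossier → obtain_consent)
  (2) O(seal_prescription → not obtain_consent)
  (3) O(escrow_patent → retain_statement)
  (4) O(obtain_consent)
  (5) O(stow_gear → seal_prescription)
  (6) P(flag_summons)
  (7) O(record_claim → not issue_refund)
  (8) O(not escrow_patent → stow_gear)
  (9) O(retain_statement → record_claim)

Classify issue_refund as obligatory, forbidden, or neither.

Premise 4 states O(obtain_consent) outright.
Premise 2, O(seal_prescription → not obtain_consent), contraposes to O(obtain_consent → not seal_prescription); with O(obtain_consent) we get O(not seal_prescription).
Premise 5 is O(stow_gear → seal_prescription); contrapositively O(not seal_prescription → not stow_gear). Since O(not seal_prescription) holds, K gives O(not stow_gear).
Premise 8, O(not escrow_patent → stow_gear), contraposes to O(not stow_gear → escrow_patent); with O(not stow_gear) we get O(escrow_patent).
Premise 3 is O(escrow_patent → retain_statement); since O(escrow_patent), deontic closure gives O(retain_statement).
With premise 9, O(retain_statement → record_claim), the K-axiom yields O(record_claim).
From O(record_claim) and premise 7, O(record_claim → not issue_refund), we obtain O(not issue_refund).
Premises 1, 6 do not contribute to this derivation.
Thus O(not issue_refund), which is F(issue_refund): issue_refund is forbidden.

Forbidden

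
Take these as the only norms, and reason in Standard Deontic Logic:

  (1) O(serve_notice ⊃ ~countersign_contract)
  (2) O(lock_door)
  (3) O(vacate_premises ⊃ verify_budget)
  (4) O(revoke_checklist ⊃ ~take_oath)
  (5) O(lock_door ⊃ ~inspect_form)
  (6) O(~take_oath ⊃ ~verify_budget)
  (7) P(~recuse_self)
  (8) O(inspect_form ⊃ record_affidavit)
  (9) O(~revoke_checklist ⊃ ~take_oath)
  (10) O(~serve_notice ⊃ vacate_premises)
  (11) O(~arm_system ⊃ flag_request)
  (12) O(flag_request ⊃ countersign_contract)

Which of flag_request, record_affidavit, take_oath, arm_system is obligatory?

arm_system

By case analysis on revoke_checklist: premise 4 gives O(revoke_checklist ⊃ ~take_oath) and premise 9 gives O(~revoke_checklist ⊃ ~take_oath), so O(~take_oath) either way.
From O(~take_oath) and premise 6, O(~take_oath ⊃ ~verify_budget), we obtain O(~verify_budget).
The contrapositive of premise 3 (O(vacate_premises ⊃ verify_budget)) is O(~verify_budget ⊃ ~vacate_premises), and O(~verify_budget) is already established, so O(~vacate_premises).
Premise 10 is O(~serve_notice ⊃ vacate_premises); contrapositively O(~vacate_premises ⊃ serve_notice). Since O(~vacate_premises) holds, K gives O(serve_notice).
Applying K to premise 1 (O(serve_notice ⊃ ~countersign_contract)) and O(serve_notice) yields O(~countersign_contract).
Premise 12 is O(flag_request ⊃ countersign_contract); contrapositively O(~countersign_contract ⊃ ~flag_request). Since O(~countersign_contract) holds, K gives O(~flag_request).
Premise 11 is O(~arm_system ⊃ flag_request); contrapositively O(~flag_request ⊃ arm_system). Since O(~flag_request) holds, K gives O(arm_system).
So O(arm_system) holds — arm_system is obligatory. None of the other listed options is made obligatory by any chain of premises.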